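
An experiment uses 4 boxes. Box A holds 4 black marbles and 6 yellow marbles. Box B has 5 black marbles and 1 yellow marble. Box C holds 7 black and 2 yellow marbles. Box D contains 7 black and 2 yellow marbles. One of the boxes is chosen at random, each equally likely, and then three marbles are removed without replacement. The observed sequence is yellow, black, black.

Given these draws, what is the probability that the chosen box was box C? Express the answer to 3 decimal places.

For each hypothesis, P(data | H) works out to: P(data | box A) = (6/10)(4/9)(3/8) = 1/10; P(data | box B) = (1/6)(5/5)(4/4) = 1/6; P(data | box C) = (2/9)(7/8)(6/7) = 1/6; P(data | box D) = (2/9)(7/8)(6/7) = 1/6.
Multiplying each by its prior: 1/4 · 1/10 = 1/40, 1/4 · 1/6 = 1/24, 1/4 · 1/6 = 1/24, 1/4 · 1/6 = 1/24; with total 3/20.
By Bayes' rule, P(box C | data) = (1/24) / (3/20) = 5/18.

0.278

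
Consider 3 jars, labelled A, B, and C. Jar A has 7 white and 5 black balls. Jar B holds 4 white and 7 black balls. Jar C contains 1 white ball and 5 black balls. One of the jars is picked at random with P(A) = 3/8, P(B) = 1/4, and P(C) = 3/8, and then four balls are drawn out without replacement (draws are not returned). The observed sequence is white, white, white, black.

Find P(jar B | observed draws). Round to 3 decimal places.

For each hypothesis, P(data | H) works out to: P(data | jar A) = (7/12)(6/11)(5/10)(5/9) = 0.088384; P(data | jar B) = (4/11)(3/10)(2/9)(7/8) = 0.021212; P(data | jar C) = (1/6)(0/5) = 0.
The prior-weighted likelihoods are 3/8 · 0.088384 = 0.033144, 1/4 · 0.021212 = 0.005303, 3/8 · 0 = 0; with total 0.038447.
Therefore the posterior P(jar B | data) = (0.005303) / (0.038447) = 0.13793.

0.138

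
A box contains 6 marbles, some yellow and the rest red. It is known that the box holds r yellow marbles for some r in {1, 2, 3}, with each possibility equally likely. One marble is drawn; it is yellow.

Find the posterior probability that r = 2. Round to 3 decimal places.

0.333

Compute the likelihood of this draw for each case: P(data | r = 1) = (1/6) = 1/6; P(data | r = 2) = (2/6) = 1/3; P(data | r = 3) = (3/6) = 1/2.
Multiplying each by its prior: 1/3 · 1/6 = 1/18, 1/3 · 1/3 = 1/9, 1/3 · 1/2 = 1/6; summing to 1/3.
Therefore the posterior P(r = 2 | data) = (1/9) / (1/3) = 1/3.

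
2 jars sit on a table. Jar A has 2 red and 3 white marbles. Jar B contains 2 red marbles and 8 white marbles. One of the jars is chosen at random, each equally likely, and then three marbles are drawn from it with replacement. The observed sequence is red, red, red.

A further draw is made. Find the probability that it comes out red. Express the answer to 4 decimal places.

Compute the likelihood of the observed sequence for each case: P(data | jar A) = (2/5)(2/5)(2/5) = 8/125; P(data | jar B) = (2/10)(2/10)(2/10) = 1/125.
The prior-weighted likelihoods are 1/2 · 8/125 = 4/125, 1/2 · 1/125 = 1/250; with total 9/250.
The posterior is then P(jar A | data) = 8/9, P(jar B | data) = 1/9.
The predictive probability is P(red next | data) = (2/5)(8/9) + (1/5)(1/9) = 17/45.

0.3778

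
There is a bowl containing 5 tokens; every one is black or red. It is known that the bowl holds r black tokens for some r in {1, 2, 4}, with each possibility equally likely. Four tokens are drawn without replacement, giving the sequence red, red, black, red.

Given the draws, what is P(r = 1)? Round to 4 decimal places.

0.6667

Under each hypothesis, the probability of the observed sequence is: P(data | r = 1) = (4/5)(3/4)(1/3)(2/2) = 1/5; P(data | r = 2) = (3/5)(2/4)(2/3)(1/2) = 1/10; P(data | r = 4) = (1/5)(0/4) = 0.
Multiplying each by its prior: 1/3 · 1/5 = 1/15, 1/3 · 1/10 = 1/30, 1/3 · 0 = 0; summing to 1/10.
Hence P(r = 1 | data) = (1/15) / (1/10) = 2/3.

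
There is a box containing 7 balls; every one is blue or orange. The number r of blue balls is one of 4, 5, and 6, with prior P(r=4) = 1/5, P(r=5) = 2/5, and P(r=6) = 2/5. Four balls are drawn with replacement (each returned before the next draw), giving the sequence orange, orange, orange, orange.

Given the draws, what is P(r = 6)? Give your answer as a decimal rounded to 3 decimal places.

0.017

Under each hypothesis, the probability of the observed sequence is: P(data | r = 4) = (3/7)(3/7)(3/7)(3/7) = 0.033736; P(data | r = 5) = (2/7)(2/7)(2/7)(2/7) = 0.0066639; P(data | r = 6) = (1/7)(1/7)(1/7)(1/7) = 0.00041649.
Weighting by the prior gives 1/5 · 0.033736 = 0.0067472, 2/5 · 0.0066639 = 0.0026656, 2/5 · 0.00041649 = 0.0001666; these sum to 0.0095793.
So P(r = 6 | data) = (0.0001666) / (0.0095793) = 0.017391.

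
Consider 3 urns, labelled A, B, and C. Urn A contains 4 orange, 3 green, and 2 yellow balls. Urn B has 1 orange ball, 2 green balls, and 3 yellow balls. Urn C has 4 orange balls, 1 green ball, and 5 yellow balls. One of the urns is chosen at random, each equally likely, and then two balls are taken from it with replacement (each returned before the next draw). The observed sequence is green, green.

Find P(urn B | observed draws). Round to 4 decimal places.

Compute the likelihood of the observed sequence for each case: P(data | urn A) = (3/9)(3/9) = 0.11111; P(data | urn B) = (2/6)(2/6) = 0.11111; P(data | urn C) = (1/10)(1/10) = 0.01.
The prior-weighted likelihoods are 1/3 · 0.11111 = 0.037037, 1/3 · 0.11111 = 0.037037, 1/3 · 0.01 = 0.0033333; summing to 0.077407.
So P(urn B | data) = (0.037037) / (0.077407) = 0.47847.

0.4785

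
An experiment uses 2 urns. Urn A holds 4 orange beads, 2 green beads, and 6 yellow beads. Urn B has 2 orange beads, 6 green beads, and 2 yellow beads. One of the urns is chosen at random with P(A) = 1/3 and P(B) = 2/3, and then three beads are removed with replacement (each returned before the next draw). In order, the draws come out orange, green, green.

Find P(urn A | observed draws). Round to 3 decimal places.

0.060

Compute the likelihood of the observed sequence for each case: P(data | urn A) = (4/12)(2/12)(2/12) = 0.0092593; P(data | urn B) = (2/10)(6/10)(6/10) = 0.072.
Weighting by the prior gives 1/3 · 0.0092593 = 0.0030864, 2/3 · 0.072 = 0.048; with total 0.051086.
Therefore the posterior P(urn A | data) = (0.0030864) / (0.051086) = 0.060416.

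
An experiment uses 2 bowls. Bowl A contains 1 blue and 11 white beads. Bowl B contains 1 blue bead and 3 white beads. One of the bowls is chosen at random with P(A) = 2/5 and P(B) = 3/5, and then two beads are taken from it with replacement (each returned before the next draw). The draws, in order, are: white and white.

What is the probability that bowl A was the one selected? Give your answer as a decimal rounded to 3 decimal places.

The likelihood of the observed sequence under each hypothesis: P(data | bowl A) = (11/12)(11/12) = 121/144; P(data | bowl B) = (3/4)(3/4) = 9/16.
The prior-weighted likelihoods are 2/5 · 121/144 = 121/360, 3/5 · 9/16 = 27/80; with total 97/144.
By Bayes' rule, P(bowl A | data) = (121/360) / (97/144) = 242/485.

0.499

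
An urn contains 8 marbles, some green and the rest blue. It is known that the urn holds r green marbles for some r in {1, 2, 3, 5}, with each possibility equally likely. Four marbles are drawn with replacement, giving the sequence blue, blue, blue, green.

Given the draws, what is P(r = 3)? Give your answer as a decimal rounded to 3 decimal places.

For each hypothesis, P(data | H) works out to: P(data | r = 1) = (7/8)(7/8)(7/8)(1/8) = 0.08374; P(data | r = 2) = (6/8)(6/8)(6/8)(2/8) = 0.10547; P(data | r = 3) = (5/8)(5/8)(5/8)(3/8) = 0.091553; P(data | r = 5) = (3/8)(3/8)(3/8)(5/8) = 0.032959.
The prior-weighted likelihoods are 1/4 · 0.08374 = 0.020935, 1/4 · 0.10547 = 0.026367, 1/4 · 0.091553 = 0.022888, 1/4 · 0.032959 = 0.0082397; these sum to 0.07843.
So P(r = 3 | data) = (0.022888) / (0.07843) = 0.29183.

0.292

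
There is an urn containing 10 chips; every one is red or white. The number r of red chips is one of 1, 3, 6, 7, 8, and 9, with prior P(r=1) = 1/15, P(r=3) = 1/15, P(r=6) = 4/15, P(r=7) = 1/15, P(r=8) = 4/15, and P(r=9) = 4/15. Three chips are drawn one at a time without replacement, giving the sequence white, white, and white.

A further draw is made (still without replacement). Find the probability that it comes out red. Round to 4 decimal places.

The likelihood of the observed sequence under each hypothesis: P(data | r = 1) = (9/10)(8/9)(7/8) = 0.7; P(data | r = 3) = (7/10)(6/9)(5/8) = 0.29167; P(data | r = 6) = (4/10)(3/9)(2/8) = 0.033333; P(data | r = 7) = (3/10)(2/9)(1/8) = 0.0083333; P(data | r = 8) = (2/10)(1/9)(0/8) = 0; P(data | r = 9) = (1/10)(0/9) = 0.
Multiplying each by its prior: 1/15 · 0.7 = 0.046667, 1/15 · 0.29167 = 0.019444, 4/15 · 0.033333 = 0.0088889, 1/15 · 0.0083333 = 0.00055556, 4/15 · 0 = 0, 4/15 · 0 = 0; summing to 0.075556.
Dividing through by the total gives posterior P(r = 1 | data) = 0.61765, P(r = 3 | data) = 0.25735, P(r = 6 | data) = 0.11765, P(r = 7 | data) = 0.0073529, P(r = 8 | data) = 0, P(r = 9 | data) = 0.
So P(red next | data) = Σ P(red next | H) P(H | data) = (1/7)(0.61765) + (3/7)(0.25735) + (6/7)(0.11765) + (1)(0.0073529) = 0.30672.

0.3067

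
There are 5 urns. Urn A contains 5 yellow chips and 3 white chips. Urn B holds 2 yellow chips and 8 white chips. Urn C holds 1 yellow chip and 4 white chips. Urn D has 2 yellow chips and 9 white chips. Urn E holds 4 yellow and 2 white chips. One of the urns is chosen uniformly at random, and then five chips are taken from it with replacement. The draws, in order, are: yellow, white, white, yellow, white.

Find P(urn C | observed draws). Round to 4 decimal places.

Compute the likelihood of the observed sequence for each case: P(data | urn A) = (5/8)(3/8)(3/8)(5/8)(3/8) = 0.020599; P(data | urn B) = (2/10)(8/10)(8/10)(2/10)(8/10) = 0.02048; P(data | urn C) = (1/5)(4/5)(4/5)(1/5)(4/5) = 0.02048; P(data | urn D) = (2/11)(9/11)(9/11)(2/11)(9/11) = 0.018106; P(data | urn E) = (4/6)(2/6)(2/6)(4/6)(2/6) = 0.016461.
Weighting by the prior gives 1/5 · 0.020599 = 0.0041199, 1/5 · 0.02048 = 0.004096, 1/5 · 0.02048 = 0.004096, 1/5 · 0.018106 = 0.0036212, 1/5 · 0.016461 = 0.0032922; with total 0.019225.
Hence P(urn C | data) = (0.004096) / (0.019225) = 0.21305.

0.2131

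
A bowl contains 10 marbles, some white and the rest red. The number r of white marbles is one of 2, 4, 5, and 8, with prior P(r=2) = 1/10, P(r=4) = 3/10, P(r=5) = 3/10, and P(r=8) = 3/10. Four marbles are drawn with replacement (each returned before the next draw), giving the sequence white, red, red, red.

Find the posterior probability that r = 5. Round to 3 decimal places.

0.330

Compute the likelihood of the observed sequence for each case: P(data | r = 2) = (2/10)(8/10)(8/10)(8/10) = 0.1024; P(data | r = 4) = (4/10)(6/10)(6/10)(6/10) = 0.0864; P(data | r = 5) = (5/10)(5/10)(5/10)(5/10) = 0.0625; P(data | r = 8) = (8/10)(2/10)(2/10)(2/10) = 0.0064.
Multiplying each by its prior: 1/10 · 0.1024 = 0.01024, 3/10 · 0.0864 = 0.02592, 3/10 · 0.0625 = 0.01875, 3/10 · 0.0064 = 0.00192; these sum to 0.05683.
Hence P(r = 5 | data) = (0.01875) / (0.05683) = 0.32993.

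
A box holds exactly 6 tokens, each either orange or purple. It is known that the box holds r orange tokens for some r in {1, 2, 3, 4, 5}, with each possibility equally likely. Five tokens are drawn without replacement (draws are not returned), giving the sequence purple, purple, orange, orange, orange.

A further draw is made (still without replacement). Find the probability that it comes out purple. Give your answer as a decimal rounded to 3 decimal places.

The likelihood of the observed sequence under each hypothesis: P(data | r = 1) = (5/6)(4/5)(1/4)(0/3) = 0; P(data | r = 2) = (4/6)(3/5)(2/4)(1/3)(0/2) = 0; P(data | r = 3) = (3/6)(2/5)(3/4)(2/3)(1/2) = 1/20; P(data | r = 4) = (2/6)(1/5)(4/4)(3/3)(2/2) = 1/15; P(data | r = 5) = (1/6)(0/5) = 0.
Multiplying each by its prior: 1/5 · 0 = 0, 1/5 · 0 = 0, 1/5 · 1/20 = 1/100, 1/5 · 1/15 = 1/75, 1/5 · 0 = 0; summing to 7/300.
Normalising, the posterior is P(r = 1 | data) = 0, P(r = 2 | data) = 0, P(r = 3 | data) = 3/7, P(r = 4 | data) = 4/7, P(r = 5 | data) = 0.
The predictive probability is P(purple next | data) = (1)(3/7) + (0)(4/7) = 3/7.

0.429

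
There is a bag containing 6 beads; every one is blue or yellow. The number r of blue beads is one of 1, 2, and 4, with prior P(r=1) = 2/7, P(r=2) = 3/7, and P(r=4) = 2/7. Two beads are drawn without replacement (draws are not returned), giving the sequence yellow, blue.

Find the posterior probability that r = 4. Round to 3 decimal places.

0.320

The likelihood of the observed sequence under each hypothesis: P(data | r = 1) = (5/6)(1/5) = 1/6; P(data | r = 2) = (4/6)(2/5) = 4/15; P(data | r = 4) = (2/6)(4/5) = 4/15.
The prior-weighted likelihoods are 2/7 · 1/6 = 1/21, 3/7 · 4/15 = 4/35, 2/7 · 4/15 = 8/105; with total 5/21.
So P(r = 4 | data) = (8/105) / (5/21) = 8/25.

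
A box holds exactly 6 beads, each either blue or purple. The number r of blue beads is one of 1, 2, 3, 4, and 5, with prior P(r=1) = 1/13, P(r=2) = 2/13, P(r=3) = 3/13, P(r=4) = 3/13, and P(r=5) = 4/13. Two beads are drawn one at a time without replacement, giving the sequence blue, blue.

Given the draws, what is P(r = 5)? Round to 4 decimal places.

0.5797

The likelihood of the observed sequence under each hypothesis: P(data | r = 1) = (1/6)(0/5) = 0; P(data | r = 2) = (2/6)(1/5) = 1/15; P(data | r = 3) = (3/6)(2/5) = 1/5; P(data | r = 4) = (4/6)(3/5) = 2/5; P(data | r = 5) = (5/6)(4/5) = 2/3.
The prior-weighted likelihoods are 1/13 · 0 = 0, 2/13 · 1/15 = 2/195, 3/13 · 1/5 = 3/65, 3/13 · 2/5 = 6/65, 4/13 · 2/3 = 8/39; these sum to 23/65.
Hence P(r = 5 | data) = (8/39) / (23/65) = 40/69.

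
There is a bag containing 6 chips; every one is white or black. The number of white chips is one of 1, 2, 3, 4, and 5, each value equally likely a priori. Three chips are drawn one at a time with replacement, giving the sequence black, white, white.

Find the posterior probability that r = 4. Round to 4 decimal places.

0.3048

For each hypothesis, P(data | H) works out to: P(data | r = 1) = (5/6)(1/6)(1/6) = 5/216; P(data | r = 2) = (4/6)(2/6)(2/6) = 2/27; P(data | r = 3) = (3/6)(3/6)(3/6) = 1/8; P(data | r = 4) = (2/6)(4/6)(4/6) = 4/27; P(data | r = 5) = (1/6)(5/6)(5/6) = 25/216.
The prior-weighted likelihoods are 1/5 · 5/216 = 1/216, 1/5 · 2/27 = 2/135, 1/5 · 1/8 = 1/40, 1/5 · 4/27 = 4/135, 1/5 · 25/216 = 5/216; summing to 7/72.
By Bayes' rule, P(r = 4 | data) = (4/135) / (7/72) = 32/105.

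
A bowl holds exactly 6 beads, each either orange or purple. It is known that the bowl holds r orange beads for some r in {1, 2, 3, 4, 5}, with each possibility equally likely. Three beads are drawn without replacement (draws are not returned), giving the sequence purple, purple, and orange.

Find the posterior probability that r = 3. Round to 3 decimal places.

0.257

For each hypothesis, P(data | H) works out to: P(data | r = 1) = (5/6)(4/5)(1/4) = 1/6; P(data | r = 2) = (4/6)(3/5)(2/4) = 1/5; P(data | r = 3) = (3/6)(2/5)(3/4) = 3/20; P(data | r = 4) = (2/6)(1/5)(4/4) = 1/15; P(data | r = 5) = (1/6)(0/5) = 0.
Weighting by the prior gives 1/5 · 1/6 = 1/30, 1/5 · 1/5 = 1/25, 1/5 · 3/20 = 3/100, 1/5 · 1/15 = 1/75, 1/5 · 0 = 0; summing to 7/60.
Therefore the posterior P(r = 3 | data) = (3/100) / (7/60) = 9/35.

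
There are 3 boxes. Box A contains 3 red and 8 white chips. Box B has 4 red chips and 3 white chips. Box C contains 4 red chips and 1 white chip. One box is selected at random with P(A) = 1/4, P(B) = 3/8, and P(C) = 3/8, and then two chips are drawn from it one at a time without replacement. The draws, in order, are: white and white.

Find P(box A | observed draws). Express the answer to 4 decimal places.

0.7038

The likelihood of the observed sequence under each hypothesis: P(data | box A) = (8/11)(7/10) = 0.50909; P(data | box B) = (3/7)(2/6) = 0.14286; P(data | box C) = (1/5)(0/4) = 0.
Weighting by the prior gives 1/4 · 0.50909 = 0.12727, 3/8 · 0.14286 = 0.053571, 3/8 · 0 = 0; summing to 0.18084.
By Bayes' rule, P(box A | data) = (0.12727) / (0.18084) = 0.70377.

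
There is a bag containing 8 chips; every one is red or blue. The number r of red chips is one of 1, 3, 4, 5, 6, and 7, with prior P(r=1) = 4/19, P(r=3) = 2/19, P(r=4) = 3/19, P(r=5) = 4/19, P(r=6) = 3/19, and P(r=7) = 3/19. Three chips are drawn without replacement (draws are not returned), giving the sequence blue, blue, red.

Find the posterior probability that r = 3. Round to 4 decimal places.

The likelihood of the observed sequence under each hypothesis: P(data | r = 1) = (7/8)(6/7)(1/6) = 1/8; P(data | r = 3) = (5/8)(4/7)(3/6) = 5/28; P(data | r = 4) = (4/8)(3/7)(4/6) = 1/7; P(data | r = 5) = (3/8)(2/7)(5/6) = 5/56; P(data | r = 6) = (2/8)(1/7)(6/6) = 1/28; P(data | r = 7) = (1/8)(0/7) = 0.
The prior-weighted likelihoods are 4/19 · 1/8 = 1/38, 2/19 · 5/28 = 5/266, 3/19 · 1/7 = 3/133, 4/19 · 5/56 = 5/266, 3/19 · 1/28 = 3/532, 3/19 · 0 = 0; with total 7/76.
By Bayes' rule, P(r = 3 | data) = (5/266) / (7/76) = 10/49.

0.2041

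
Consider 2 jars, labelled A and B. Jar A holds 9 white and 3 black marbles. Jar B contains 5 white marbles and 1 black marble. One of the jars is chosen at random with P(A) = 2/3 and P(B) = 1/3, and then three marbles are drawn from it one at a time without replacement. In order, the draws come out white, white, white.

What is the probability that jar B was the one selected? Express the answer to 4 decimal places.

0.3957

For each hypothesis, P(data | H) works out to: P(data | jar A) = (9/12)(8/11)(7/10) = 21/55; P(data | jar B) = (5/6)(4/5)(3/4) = 1/2.
The prior-weighted likelihoods are 2/3 · 21/55 = 14/55, 1/3 · 1/2 = 1/6; these sum to 139/330.
Hence P(jar B | data) = (1/6) / (139/330) = 55/139.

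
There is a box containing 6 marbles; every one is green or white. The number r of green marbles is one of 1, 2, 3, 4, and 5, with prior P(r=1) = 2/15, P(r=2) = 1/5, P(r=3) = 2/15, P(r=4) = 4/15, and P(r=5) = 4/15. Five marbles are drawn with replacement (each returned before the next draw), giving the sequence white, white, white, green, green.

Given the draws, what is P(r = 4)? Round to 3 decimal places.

0.242

Compute the likelihood of the observed sequence for each case: P(data | r = 1) = (5/6)(5/6)(5/6)(1/6)(1/6) = 0.016075; P(data | r = 2) = (4/6)(4/6)(4/6)(2/6)(2/6) = 0.032922; P(data | r = 3) = (3/6)(3/6)(3/6)(3/6)(3/6) = 0.03125; P(data | r = 4) = (2/6)(2/6)(2/6)(4/6)(4/6) = 0.016461; P(data | r = 5) = (1/6)(1/6)(1/6)(5/6)(5/6) = 0.003215.
Multiplying each by its prior: 2/15 · 0.016075 = 0.0021433, 1/5 · 0.032922 = 0.0065844, 2/15 · 0.03125 = 0.0041667, 4/15 · 0.016461 = 0.0043896, 4/15 · 0.003215 = 0.00085734; these sum to 0.018141.
Hence P(r = 4 | data) = (0.0043896) / (0.018141) = 0.24197.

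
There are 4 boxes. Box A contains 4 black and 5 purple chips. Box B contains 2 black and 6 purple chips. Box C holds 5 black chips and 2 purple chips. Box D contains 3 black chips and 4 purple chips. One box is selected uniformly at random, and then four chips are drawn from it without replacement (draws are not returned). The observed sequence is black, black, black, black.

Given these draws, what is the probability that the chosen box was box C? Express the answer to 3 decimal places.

For each hypothesis, P(data | H) works out to: P(data | box A) = (4/9)(3/8)(2/7)(1/6) = 1/126; P(data | box B) = (2/8)(1/7)(0/6) = 0; P(data | box C) = (5/7)(4/6)(3/5)(2/4) = 1/7; P(data | box D) = (3/7)(2/6)(1/5)(0/4) = 0.
Weighting by the prior gives 1/4 · 1/126 = 1/504, 1/4 · 0 = 0, 1/4 · 1/7 = 1/28, 1/4 · 0 = 0; these sum to 19/504.
Hence P(box C | data) = (1/28) / (19/504) = 18/19.

0.947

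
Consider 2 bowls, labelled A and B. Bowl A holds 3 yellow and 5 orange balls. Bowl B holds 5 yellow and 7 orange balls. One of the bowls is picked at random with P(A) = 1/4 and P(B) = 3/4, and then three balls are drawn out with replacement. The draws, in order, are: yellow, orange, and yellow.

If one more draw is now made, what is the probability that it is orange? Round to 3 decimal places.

0.593

The likelihood of the observed sequence under each hypothesis: P(data | bowl A) = (3/8)(5/8)(3/8) = 0.087891; P(data | bowl B) = (5/12)(7/12)(5/12) = 0.10127.
Weighting by the prior gives 1/4 · 0.087891 = 0.021973, 3/4 · 0.10127 = 0.075955; these sum to 0.097928.
The posterior is then P(bowl A | data) = 0.22438, P(bowl B | data) = 0.77562.
The predictive probability is P(orange next | data) = (5/8)(0.22438) + (7/12)(0.77562) = 0.59268.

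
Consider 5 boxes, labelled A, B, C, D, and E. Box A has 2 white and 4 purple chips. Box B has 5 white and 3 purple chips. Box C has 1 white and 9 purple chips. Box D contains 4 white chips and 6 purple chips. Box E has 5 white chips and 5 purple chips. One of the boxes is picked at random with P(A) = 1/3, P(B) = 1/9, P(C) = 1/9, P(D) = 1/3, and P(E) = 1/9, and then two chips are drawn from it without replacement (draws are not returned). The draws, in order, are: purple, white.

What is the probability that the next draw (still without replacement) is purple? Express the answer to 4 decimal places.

0.6360

Compute the likelihood of the observed sequence for each case: P(data | box A) = (4/6)(2/5) = 0.26667; P(data | box B) = (3/8)(5/7) = 0.26786; P(data | box C) = (9/10)(1/9) = 0.1; P(data | box D) = (6/10)(4/9) = 0.26667; P(data | box E) = (5/10)(5/9) = 0.27778.
The prior-weighted likelihoods are 1/3 · 0.26667 = 0.088889, 1/9 · 0.26786 = 0.029762, 1/9 · 0.1 = 0.011111, 1/3 · 0.26667 = 0.088889, 1/9 · 0.27778 = 0.030864; summing to 0.24951.
Normalising, the posterior is P(box A | data) = 0.35625, P(box B | data) = 0.11928, P(box C | data) = 0.044531, P(box D | data) = 0.35625, P(box E | data) = 0.1237.
Averaging over the posterior, P(purple next | data) = (3/4)(0.35625) + (1/3)(0.11928) + (1)(0.044531) + (5/8)(0.35625) + (1/2)(0.1237) = 0.63598.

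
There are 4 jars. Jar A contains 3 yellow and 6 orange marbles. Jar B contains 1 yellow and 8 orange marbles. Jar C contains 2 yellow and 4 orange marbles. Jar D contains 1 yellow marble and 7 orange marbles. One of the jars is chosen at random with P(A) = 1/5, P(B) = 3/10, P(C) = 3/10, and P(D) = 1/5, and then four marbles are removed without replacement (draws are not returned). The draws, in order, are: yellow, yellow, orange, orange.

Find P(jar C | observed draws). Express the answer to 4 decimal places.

For each hypothesis, P(data | H) works out to: P(data | jar A) = (3/9)(2/8)(6/7)(5/6) = 0.059524; P(data | jar B) = (1/9)(0/8) = 0; P(data | jar C) = (2/6)(1/5)(4/4)(3/3) = 0.066667; P(data | jar D) = (1/8)(0/7) = 0.
The prior-weighted likelihoods are 1/5 · 0.059524 = 0.011905, 3/10 · 0 = 0, 3/10 · 0.066667 = 0.02, 1/5 · 0 = 0; with total 0.031905.
So P(jar C | data) = (0.02) / (0.031905) = 0.62687.

0.6269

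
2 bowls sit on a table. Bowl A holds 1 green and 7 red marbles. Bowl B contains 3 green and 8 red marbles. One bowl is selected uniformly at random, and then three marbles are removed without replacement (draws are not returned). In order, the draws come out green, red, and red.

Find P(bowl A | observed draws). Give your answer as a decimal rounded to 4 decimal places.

Compute the likelihood of the observed sequence for each case: P(data | bowl A) = (1/8)(7/7)(6/6) = 0.125; P(data | bowl B) = (3/11)(8/10)(7/9) = 0.1697.
Multiplying each by its prior: 1/2 · 0.125 = 0.0625, 1/2 · 0.1697 = 0.084848; these sum to 0.14735.
By Bayes' rule, P(bowl A | data) = (0.0625) / (0.14735) = 0.42416.

0.4242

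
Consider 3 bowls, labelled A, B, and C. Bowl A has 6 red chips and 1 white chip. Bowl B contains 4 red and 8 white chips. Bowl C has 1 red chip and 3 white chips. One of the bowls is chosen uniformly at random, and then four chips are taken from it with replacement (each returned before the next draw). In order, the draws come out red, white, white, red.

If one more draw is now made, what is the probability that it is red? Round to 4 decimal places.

0.3828

For each hypothesis, P(data | H) works out to: P(data | bowl A) = (6/7)(1/7)(1/7)(6/7) = 0.014994; P(data | bowl B) = (4/12)(8/12)(8/12)(4/12) = 0.049383; P(data | bowl C) = (1/4)(3/4)(3/4)(1/4) = 0.035156.
Weighting by the prior gives 1/3 · 0.014994 = 0.0049979, 1/3 · 0.049383 = 0.016461, 1/3 · 0.035156 = 0.011719; these sum to 0.033178.
Normalising, the posterior is P(bowl A | data) = 0.15064, P(bowl B | data) = 0.49615, P(bowl C | data) = 0.35321.
The predictive probability is P(red next | data) = (6/7)(0.15064) + (1/3)(0.49615) + (1/4)(0.35321) = 0.38281.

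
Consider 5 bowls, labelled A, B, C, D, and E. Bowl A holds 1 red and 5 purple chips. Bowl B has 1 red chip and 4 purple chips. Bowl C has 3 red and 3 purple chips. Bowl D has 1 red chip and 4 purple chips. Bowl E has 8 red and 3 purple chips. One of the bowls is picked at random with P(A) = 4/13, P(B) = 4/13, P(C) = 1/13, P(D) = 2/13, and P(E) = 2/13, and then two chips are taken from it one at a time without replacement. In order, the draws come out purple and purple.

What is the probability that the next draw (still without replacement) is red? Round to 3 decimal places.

0.321

For each hypothesis, P(data | H) works out to: P(data | bowl A) = (5/6)(4/5) = 2/3; P(data | bowl B) = (4/5)(3/4) = 3/5; P(data | bowl C) = (3/6)(2/5) = 1/5; P(data | bowl D) = (4/5)(3/4) = 3/5; P(data | bowl E) = (3/11)(2/10) = 3/55.
The prior-weighted likelihoods are 4/13 · 2/3 = 8/39, 4/13 · 3/5 = 12/65, 1/13 · 1/5 = 1/65, 2/13 · 3/5 = 6/65, 2/13 · 3/55 = 6/715; summing to 217/429.
Normalising, the posterior is P(bowl A | data) = 0.40553, P(bowl B | data) = 0.36498, P(bowl C | data) = 0.030415, P(bowl D | data) = 0.18249, P(bowl E | data) = 0.01659.
The predictive probability is P(red next | data) = (1/4)(0.40553) + (1/3)(0.36498) + (3/4)(0.030415) + (1/3)(0.18249) + (8/9)(0.01659) = 0.32143.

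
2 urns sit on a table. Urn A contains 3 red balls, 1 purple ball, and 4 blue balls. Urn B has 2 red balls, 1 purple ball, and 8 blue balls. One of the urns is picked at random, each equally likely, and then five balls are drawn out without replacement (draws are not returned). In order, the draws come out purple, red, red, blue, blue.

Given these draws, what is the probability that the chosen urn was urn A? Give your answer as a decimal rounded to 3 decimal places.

For each hypothesis, P(data | H) works out to: P(data | urn A) = (1/8)(3/7)(2/6)(4/5)(3/4) = 0.010714; P(data | urn B) = (1/11)(2/10)(1/9)(8/8)(7/7) = 0.0020202.
Weighting by the prior gives 1/2 · 0.010714 = 0.0053571, 1/2 · 0.0020202 = 0.0010101; with total 0.0063672.
By Bayes' rule, P(urn A | data) = (0.0053571) / (0.0063672) = 0.84136.

0.841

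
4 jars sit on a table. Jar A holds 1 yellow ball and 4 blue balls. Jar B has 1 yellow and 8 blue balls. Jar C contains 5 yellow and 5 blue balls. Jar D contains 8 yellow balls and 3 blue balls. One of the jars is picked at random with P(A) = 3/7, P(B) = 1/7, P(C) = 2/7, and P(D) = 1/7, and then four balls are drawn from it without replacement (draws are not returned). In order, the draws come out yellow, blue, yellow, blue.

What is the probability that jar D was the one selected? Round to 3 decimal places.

0.211

For each hypothesis, P(data | H) works out to: P(data | jar A) = (1/5)(4/4)(0/3) = 0; P(data | jar B) = (1/9)(8/8)(0/7) = 0; P(data | jar C) = (5/10)(5/9)(4/8)(4/7) = 0.079365; P(data | jar D) = (8/11)(3/10)(7/9)(2/8) = 0.042424.
The prior-weighted likelihoods are 3/7 · 0 = 0, 1/7 · 0 = 0, 2/7 · 0.079365 = 0.022676, 1/7 · 0.042424 = 0.0060606; summing to 0.028736.
So P(jar D | data) = (0.0060606) / (0.028736) = 0.2109.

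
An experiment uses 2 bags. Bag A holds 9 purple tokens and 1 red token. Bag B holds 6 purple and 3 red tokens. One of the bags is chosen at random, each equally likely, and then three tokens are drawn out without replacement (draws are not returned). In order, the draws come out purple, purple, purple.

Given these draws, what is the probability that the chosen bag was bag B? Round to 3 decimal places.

0.254

Compute the likelihood of the observed sequence for each case: P(data | bag A) = (9/10)(8/9)(7/8) = 7/10; P(data | bag B) = (6/9)(5/8)(4/7) = 5/21.
Multiplying each by its prior: 1/2 · 7/10 = 7/20, 1/2 · 5/21 = 5/42; summing to 197/420.
By Bayes' rule, P(bag B | data) = (5/42) / (197/420) = 50/197.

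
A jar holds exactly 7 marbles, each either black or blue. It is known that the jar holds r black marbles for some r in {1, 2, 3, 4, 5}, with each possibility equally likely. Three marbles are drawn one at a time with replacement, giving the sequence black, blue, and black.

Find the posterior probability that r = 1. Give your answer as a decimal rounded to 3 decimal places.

0.038

For each hypothesis, P(data | H) works out to: P(data | r = 1) = (1/7)(6/7)(1/7) = 0.017493; P(data | r = 2) = (2/7)(5/7)(2/7) = 0.058309; P(data | r = 3) = (3/7)(4/7)(3/7) = 0.10496; P(data | r = 4) = (4/7)(3/7)(4/7) = 0.13994; P(data | r = 5) = (5/7)(2/7)(5/7) = 0.14577.
The prior-weighted likelihoods are 1/5 · 0.017493 = 0.0034985, 1/5 · 0.058309 = 0.011662, 1/5 · 0.10496 = 0.020991, 1/5 · 0.13994 = 0.027988, 1/5 · 0.14577 = 0.029155; with total 0.093294.
By Bayes' rule, P(r = 1 | data) = (0.0034985) / (0.093294) = 0.0375.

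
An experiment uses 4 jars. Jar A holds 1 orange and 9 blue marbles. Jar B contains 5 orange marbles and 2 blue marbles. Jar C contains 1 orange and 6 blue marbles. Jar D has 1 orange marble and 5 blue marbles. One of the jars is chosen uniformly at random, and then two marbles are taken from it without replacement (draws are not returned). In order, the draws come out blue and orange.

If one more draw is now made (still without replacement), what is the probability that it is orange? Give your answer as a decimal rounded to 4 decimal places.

Compute the likelihood of the observed sequence for each case: P(data | jar A) = (9/10)(1/9) = 1/10; P(data | jar B) = (2/7)(5/6) = 5/21; P(data | jar C) = (6/7)(1/6) = 1/7; P(data | jar D) = (5/6)(1/5) = 1/6.
Weighting by the prior gives 1/4 · 1/10 = 1/40, 1/4 · 5/21 = 5/84, 1/4 · 1/7 = 1/28, 1/4 · 1/6 = 1/24; with total 17/105.
Normalising, the posterior is P(jar A | data) = 21/136, P(jar B | data) = 25/68, P(jar C | data) = 15/68, P(jar D | data) = 35/136.
Averaging over the posterior, P(orange next | data) = (0)(21/136) + (4/5)(25/68) + (0)(15/68) + (0)(35/136) = 5/17.

0.2941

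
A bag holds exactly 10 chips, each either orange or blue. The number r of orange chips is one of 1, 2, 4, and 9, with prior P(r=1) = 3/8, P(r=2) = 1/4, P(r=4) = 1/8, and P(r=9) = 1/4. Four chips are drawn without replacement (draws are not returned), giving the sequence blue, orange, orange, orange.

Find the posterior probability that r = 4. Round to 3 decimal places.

For each hypothesis, P(data | H) works out to: P(data | r = 1) = (9/10)(1/9)(0/8) = 0; P(data | r = 2) = (8/10)(2/9)(1/8)(0/7) = 0; P(data | r = 4) = (6/10)(4/9)(3/8)(2/7) = 1/35; P(data | r = 9) = (1/10)(9/9)(8/8)(7/7) = 1/10.
The prior-weighted likelihoods are 3/8 · 0 = 0, 1/4 · 0 = 0, 1/8 · 1/35 = 1/280, 1/4 · 1/10 = 1/40; summing to 1/35.
Hence P(r = 4 | data) = (1/280) / (1/35) = 1/8.

0.125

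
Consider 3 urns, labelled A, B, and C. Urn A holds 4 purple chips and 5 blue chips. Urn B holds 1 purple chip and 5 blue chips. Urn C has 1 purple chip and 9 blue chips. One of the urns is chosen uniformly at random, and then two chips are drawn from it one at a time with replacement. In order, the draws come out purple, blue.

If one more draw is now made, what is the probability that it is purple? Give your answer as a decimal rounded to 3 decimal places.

0.298

Compute the likelihood of the observed sequence for each case: P(data | urn A) = (4/9)(5/9) = 0.24691; P(data | urn B) = (1/6)(5/6) = 0.13889; P(data | urn C) = (1/10)(9/10) = 0.09.
Multiplying each by its prior: 1/3 · 0.24691 = 0.082305, 1/3 · 0.13889 = 0.046296, 1/3 · 0.09 = 0.03; with total 0.1586.
The posterior is then P(urn A | data) = 0.51894, P(urn B | data) = 0.2919, P(urn C | data) = 0.18915.
So P(purple next | data) = Σ P(purple next | H) P(H | data) = (4/9)(0.51894) + (1/6)(0.2919) + (1/10)(0.18915) = 0.29821.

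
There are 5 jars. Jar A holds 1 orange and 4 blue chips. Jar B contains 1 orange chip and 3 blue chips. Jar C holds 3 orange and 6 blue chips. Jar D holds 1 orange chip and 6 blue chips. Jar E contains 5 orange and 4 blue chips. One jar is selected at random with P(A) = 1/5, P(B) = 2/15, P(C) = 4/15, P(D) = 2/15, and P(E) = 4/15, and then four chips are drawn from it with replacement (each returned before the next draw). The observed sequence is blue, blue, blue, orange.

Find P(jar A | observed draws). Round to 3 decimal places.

0.238

Compute the likelihood of the observed sequence for each case: P(data | jar A) = (4/5)(4/5)(4/5)(1/5) = 0.1024; P(data | jar B) = (3/4)(3/4)(3/4)(1/4) = 0.10547; P(data | jar C) = (6/9)(6/9)(6/9)(3/9) = 0.098765; P(data | jar D) = (6/7)(6/7)(6/7)(1/7) = 0.089963; P(data | jar E) = (4/9)(4/9)(4/9)(5/9) = 0.048773.
The prior-weighted likelihoods are 1/5 · 0.1024 = 0.02048, 2/15 · 0.10547 = 0.014063, 4/15 · 0.098765 = 0.026337, 2/15 · 0.089963 = 0.011995, 4/15 · 0.048773 = 0.013006; these sum to 0.085881.
By Bayes' rule, P(jar A | data) = (0.02048) / (0.085881) = 0.23847.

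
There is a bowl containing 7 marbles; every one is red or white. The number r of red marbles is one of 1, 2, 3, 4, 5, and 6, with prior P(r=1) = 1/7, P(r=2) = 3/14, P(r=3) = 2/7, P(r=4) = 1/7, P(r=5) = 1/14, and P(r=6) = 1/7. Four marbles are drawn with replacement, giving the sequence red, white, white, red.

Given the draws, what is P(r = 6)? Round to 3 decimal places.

Under each hypothesis, the probability of the observed sequence is: P(data | r = 1) = (1/7)(6/7)(6/7)(1/7) = 0.014994; P(data | r = 2) = (2/7)(5/7)(5/7)(2/7) = 0.041649; P(data | r = 3) = (3/7)(4/7)(4/7)(3/7) = 0.059975; P(data | r = 4) = (4/7)(3/7)(3/7)(4/7) = 0.059975; P(data | r = 5) = (5/7)(2/7)(2/7)(5/7) = 0.041649; P(data | r = 6) = (6/7)(1/7)(1/7)(6/7) = 0.014994.
Multiplying each by its prior: 1/7 · 0.014994 = 0.002142, 3/14 · 0.041649 = 0.0089249, 2/7 · 0.059975 = 0.017136, 1/7 · 0.059975 = 0.0085679, 1/14 · 0.041649 = 0.002975, 1/7 · 0.014994 = 0.002142; these sum to 0.041887.
Therefore the posterior P(r = 6 | data) = (0.002142) / (0.041887) = 0.051136.

0.051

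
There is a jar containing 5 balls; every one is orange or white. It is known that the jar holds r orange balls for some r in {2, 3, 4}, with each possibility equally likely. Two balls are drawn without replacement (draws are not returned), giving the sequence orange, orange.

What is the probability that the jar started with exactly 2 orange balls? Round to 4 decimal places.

Compute the likelihood of the observed sequence for each case: P(data | r = 2) = (2/5)(1/4) = 1/10; P(data | r = 3) = (3/5)(2/4) = 3/10; P(data | r = 4) = (4/5)(3/4) = 3/5.
Multiplying each by its prior: 1/3 · 1/10 = 1/30, 1/3 · 3/10 = 1/10, 1/3 · 3/5 = 1/5; with total 1/3.
By Bayes' rule, P(r = 2 | data) = (1/30) / (1/3) = 1/10.

0.1000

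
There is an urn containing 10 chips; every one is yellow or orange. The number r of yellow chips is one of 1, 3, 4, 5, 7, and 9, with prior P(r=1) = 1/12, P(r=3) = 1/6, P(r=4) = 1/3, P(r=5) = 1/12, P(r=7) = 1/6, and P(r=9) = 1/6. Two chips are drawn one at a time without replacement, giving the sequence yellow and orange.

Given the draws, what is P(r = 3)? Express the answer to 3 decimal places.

0.181

Compute the likelihood of the observed sequence for each case: P(data | r = 1) = (1/10)(9/9) = 1/10; P(data | r = 3) = (3/10)(7/9) = 7/30; P(data | r = 4) = (4/10)(6/9) = 4/15; P(data | r = 5) = (5/10)(5/9) = 5/18; P(data | r = 7) = (7/10)(3/9) = 7/30; P(data | r = 9) = (9/10)(1/9) = 1/10.
Multiplying each by its prior: 1/12 · 1/10 = 1/120, 1/6 · 7/30 = 7/180, 1/3 · 4/15 = 4/45, 1/12 · 5/18 = 5/216, 1/6 · 7/30 = 7/180, 1/6 · 1/10 = 1/60; summing to 29/135.
By Bayes' rule, P(r = 3 | data) = (7/180) / (29/135) = 21/116.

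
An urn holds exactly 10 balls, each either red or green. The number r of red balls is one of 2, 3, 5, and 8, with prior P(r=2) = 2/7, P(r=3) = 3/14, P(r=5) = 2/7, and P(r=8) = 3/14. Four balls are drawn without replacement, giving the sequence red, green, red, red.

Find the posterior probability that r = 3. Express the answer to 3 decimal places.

The likelihood of the observed sequence under each hypothesis: P(data | r = 2) = (2/10)(8/9)(1/8)(0/7) = 0; P(data | r = 3) = (3/10)(7/9)(2/8)(1/7) = 0.0083333; P(data | r = 5) = (5/10)(5/9)(4/8)(3/7) = 0.059524; P(data | r = 8) = (8/10)(2/9)(7/8)(6/7) = 0.13333.
The prior-weighted likelihoods are 2/7 · 0 = 0, 3/14 · 0.0083333 = 0.0017857, 2/7 · 0.059524 = 0.017007, 3/14 · 0.13333 = 0.028571; these sum to 0.047364.
Hence P(r = 3 | data) = (0.0017857) / (0.047364) = 0.037702.

0.038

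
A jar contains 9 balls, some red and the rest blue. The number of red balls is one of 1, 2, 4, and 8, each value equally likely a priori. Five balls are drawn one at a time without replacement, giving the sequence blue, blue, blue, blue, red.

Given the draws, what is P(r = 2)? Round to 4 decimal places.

0.4375

The likelihood of the observed sequence under each hypothesis: P(data | r = 1) = (8/9)(7/8)(6/7)(5/6)(1/5) = 1/9; P(data | r = 2) = (7/9)(6/8)(5/7)(4/6)(2/5) = 1/9; P(data | r = 4) = (5/9)(4/8)(3/7)(2/6)(4/5) = 2/63; P(data | r = 8) = (1/9)(0/8) = 0.
Weighting by the prior gives 1/4 · 1/9 = 1/36, 1/4 · 1/9 = 1/36, 1/4 · 2/63 = 1/126, 1/4 · 0 = 0; with total 4/63.
By Bayes' rule, P(r = 2 | data) = (1/36) / (4/63) = 7/16.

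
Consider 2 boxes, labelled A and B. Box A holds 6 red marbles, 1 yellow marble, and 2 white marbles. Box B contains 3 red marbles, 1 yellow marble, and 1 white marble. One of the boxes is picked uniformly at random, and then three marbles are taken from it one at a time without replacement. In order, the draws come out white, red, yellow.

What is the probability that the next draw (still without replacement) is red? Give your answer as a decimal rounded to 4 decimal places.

0.9462

For each hypothesis, P(data | H) works out to: P(data | box A) = (2/9)(6/8)(1/7) = 1/42; P(data | box B) = (1/5)(3/4)(1/3) = 1/20.
The prior-weighted likelihoods are 1/2 · 1/42 = 1/84, 1/2 · 1/20 = 1/40; these sum to 31/840.
The posterior is then P(box A | data) = 10/31, P(box B | data) = 21/31.
So P(red next | data) = Σ P(red next | H) P(H | data) = (5/6)(10/31) + (1)(21/31) = 88/93.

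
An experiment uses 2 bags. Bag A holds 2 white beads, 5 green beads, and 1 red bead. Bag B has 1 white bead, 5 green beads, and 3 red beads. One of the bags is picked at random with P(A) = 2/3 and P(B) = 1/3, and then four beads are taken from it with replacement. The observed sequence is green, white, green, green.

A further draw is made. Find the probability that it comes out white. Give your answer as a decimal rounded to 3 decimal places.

0.231

Compute the likelihood of the observed sequence for each case: P(data | bag A) = (5/8)(2/8)(5/8)(5/8) = 0.061035; P(data | bag B) = (5/9)(1/9)(5/9)(5/9) = 0.019052.
The prior-weighted likelihoods are 2/3 · 0.061035 = 0.04069, 1/3 · 0.019052 = 0.0063507; with total 0.047041.
Dividing through by the total gives posterior P(bag A | data) = 0.865, P(bag B | data) = 0.135.
The predictive probability is P(white next | data) = (1/4)(0.865) + (1/9)(0.135) = 0.23125.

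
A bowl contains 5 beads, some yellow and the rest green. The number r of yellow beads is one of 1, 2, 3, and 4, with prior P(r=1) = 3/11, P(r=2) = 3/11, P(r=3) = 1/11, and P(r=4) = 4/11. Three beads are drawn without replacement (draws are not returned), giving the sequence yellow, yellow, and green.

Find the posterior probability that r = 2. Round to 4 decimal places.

0.2308

For each hypothesis, P(data | H) works out to: P(data | r = 1) = (1/5)(0/4) = 0; P(data | r = 2) = (2/5)(1/4)(3/3) = 1/10; P(data | r = 3) = (3/5)(2/4)(2/3) = 1/5; P(data | r = 4) = (4/5)(3/4)(1/3) = 1/5.
Weighting by the prior gives 3/11 · 0 = 0, 3/11 · 1/10 = 3/110, 1/11 · 1/5 = 1/55, 4/11 · 1/5 = 4/55; summing to 13/110.
By Bayes' rule, P(r = 2 | data) = (3/110) / (13/110) = 3/13.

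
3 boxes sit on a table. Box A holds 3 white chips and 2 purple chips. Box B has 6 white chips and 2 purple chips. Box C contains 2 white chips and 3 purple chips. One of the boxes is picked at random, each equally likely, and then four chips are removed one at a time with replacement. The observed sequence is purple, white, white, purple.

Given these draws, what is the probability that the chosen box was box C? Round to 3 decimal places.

0.383

Compute the likelihood of the observed sequence for each case: P(data | box A) = (2/5)(3/5)(3/5)(2/5) = 0.0576; P(data | box B) = (2/8)(6/8)(6/8)(2/8) = 0.035156; P(data | box C) = (3/5)(2/5)(2/5)(3/5) = 0.0576.
The prior-weighted likelihoods are 1/3 · 0.0576 = 0.0192, 1/3 · 0.035156 = 0.011719, 1/3 · 0.0576 = 0.0192; these sum to 0.050119.
Hence P(box C | data) = (0.0192) / (0.050119) = 0.38309.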